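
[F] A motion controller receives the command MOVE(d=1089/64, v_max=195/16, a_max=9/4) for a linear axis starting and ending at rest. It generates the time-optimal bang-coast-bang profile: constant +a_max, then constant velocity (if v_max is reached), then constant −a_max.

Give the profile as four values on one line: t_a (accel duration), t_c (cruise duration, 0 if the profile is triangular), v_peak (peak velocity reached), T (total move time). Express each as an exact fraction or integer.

t_a=11/4 t_c=0 v_peak=99/16 T=11/2

v_max²/a_max = (195/16)²/(9/4) = 4225/64
1089/64 < 4225/64 ⇒ no cruise
v_peak = √(1089/64·9/4) = √(9801/256) = 99/16
t_a = (99/16)/(9/4) = 11/4; t_c = 0
T = 2·11/4 = 11/2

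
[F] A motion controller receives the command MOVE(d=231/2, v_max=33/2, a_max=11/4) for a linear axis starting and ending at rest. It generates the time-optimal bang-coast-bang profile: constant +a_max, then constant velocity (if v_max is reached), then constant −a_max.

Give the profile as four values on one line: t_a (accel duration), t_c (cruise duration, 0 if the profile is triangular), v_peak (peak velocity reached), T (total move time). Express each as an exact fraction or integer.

t_a=6 t_c=1 v_peak=33/2 T=13

(v_max)²/a_max = (33/2)²/(11/4) = 99
231/2 ≥ 99 ⇒ cruise phase
t_a = (33/2)/(11/4) = 6; v_peak = 33/2
d_cruise = 231/2 − 99 = 33/2; t_c = (33/2)/(33/2) = 1
T = 2·6 + 1 = 13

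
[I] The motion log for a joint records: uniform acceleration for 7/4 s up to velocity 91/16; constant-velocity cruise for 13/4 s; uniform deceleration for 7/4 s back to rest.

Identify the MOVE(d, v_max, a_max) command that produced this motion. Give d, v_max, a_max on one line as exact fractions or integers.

a_max = (91/16)/(7/4) = 13/4
d_a = ½·91/16·7/4 = 637/128; d_c = 91/16·13/4 = 1183/64
d = 2·637/128 + 1183/64 = 455/16
t_c = 13/4 > 0 → v_max = v_peak = 91/16

d=455/16 v_max=91/16 a_max=13/4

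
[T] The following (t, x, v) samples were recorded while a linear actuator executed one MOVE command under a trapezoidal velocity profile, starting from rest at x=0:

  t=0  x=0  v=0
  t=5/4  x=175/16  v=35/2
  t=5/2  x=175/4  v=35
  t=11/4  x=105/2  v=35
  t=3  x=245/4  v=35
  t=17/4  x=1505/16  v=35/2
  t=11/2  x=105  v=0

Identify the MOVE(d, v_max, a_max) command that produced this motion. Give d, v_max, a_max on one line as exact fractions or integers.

d=105 v_max=35 a_max=14

final state: t=11/2, x=105, v=0 → d = 105
a_max = (35/2−0)/(5/4−0) = 14
max v = 35 over t∈[5/2,3] → v_max = 35
check: 35·(5/2+1/2) = 105 ✓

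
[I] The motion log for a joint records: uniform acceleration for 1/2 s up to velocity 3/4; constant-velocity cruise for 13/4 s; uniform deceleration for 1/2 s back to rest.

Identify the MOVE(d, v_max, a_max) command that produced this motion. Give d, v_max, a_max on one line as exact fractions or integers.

d=45/16 v_max=3/4 a_max=3/2

a_max = (3/4)/(1/2) = 3/2
d_a = ½·3/4·1/2 = 3/16; d_c = 3/4·13/4 = 39/16
d = 2·3/16 + 39/16 = 45/16
t_c = 13/4 > 0 → v_max = v_peak = 3/4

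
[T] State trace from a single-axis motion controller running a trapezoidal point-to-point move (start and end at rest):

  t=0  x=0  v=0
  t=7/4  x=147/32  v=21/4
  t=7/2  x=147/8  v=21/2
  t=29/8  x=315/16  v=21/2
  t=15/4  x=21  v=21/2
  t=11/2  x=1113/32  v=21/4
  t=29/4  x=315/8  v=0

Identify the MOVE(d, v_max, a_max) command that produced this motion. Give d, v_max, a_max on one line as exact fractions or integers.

d=315/8 v_max=21/2 a_max=3

final state: t=29/4, x=315/8, v=0 → d = 315/8
a_max = (21/4−0)/(7/4−0) = 3
max v = 21/2 over t∈[7/2,15/4] → v_max = 21/2
check: 21/2·(7/2+1/4) = 315/8 ✓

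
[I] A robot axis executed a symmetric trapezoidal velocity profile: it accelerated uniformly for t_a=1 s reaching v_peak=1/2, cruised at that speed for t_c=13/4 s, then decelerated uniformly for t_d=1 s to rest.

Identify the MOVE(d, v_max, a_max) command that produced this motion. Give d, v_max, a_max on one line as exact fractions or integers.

d=17/8 v_max=1/2 a_max=1/2

a_max = (1/2)/1 = 1/2
d_a = ½·1/2·1 = 1/4; d_c = 1/2·13/4 = 13/8
d = 2·1/4 + 13/8 = 17/8
t_c = 13/4 > 0 → v_max = v_peak = 1/2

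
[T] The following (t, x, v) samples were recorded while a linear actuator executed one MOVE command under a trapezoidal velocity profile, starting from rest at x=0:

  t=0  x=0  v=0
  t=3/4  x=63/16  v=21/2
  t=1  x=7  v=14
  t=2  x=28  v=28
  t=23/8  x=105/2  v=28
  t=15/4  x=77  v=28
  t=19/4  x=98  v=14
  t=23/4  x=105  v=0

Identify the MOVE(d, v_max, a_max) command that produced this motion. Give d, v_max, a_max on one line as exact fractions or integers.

final state: t=23/4, x=105, v=0 → d = 105
a_max = (21/2−0)/(3/4−0) = 14
max v = 28 over t∈[2,15/4] → v_max = 28
check: 28·(2+7/4) = 105 ✓

d=105 v_max=28 a_max=14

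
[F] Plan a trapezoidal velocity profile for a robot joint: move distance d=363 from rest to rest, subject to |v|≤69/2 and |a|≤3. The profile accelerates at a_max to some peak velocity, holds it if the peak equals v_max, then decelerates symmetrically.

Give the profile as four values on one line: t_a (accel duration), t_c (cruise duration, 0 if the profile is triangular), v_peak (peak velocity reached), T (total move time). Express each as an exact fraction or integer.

(v_max)²/a_max = (69/2)²/3 = 1587/4
363 < 1587/4 ⇒ no cruise
v_peak = √(363·3) = √1089 = 33
t_a = 33/3 = 11; t_c = 0
T = 2·11 = 22

t_a=11 t_c=0 v_peak=33 T=22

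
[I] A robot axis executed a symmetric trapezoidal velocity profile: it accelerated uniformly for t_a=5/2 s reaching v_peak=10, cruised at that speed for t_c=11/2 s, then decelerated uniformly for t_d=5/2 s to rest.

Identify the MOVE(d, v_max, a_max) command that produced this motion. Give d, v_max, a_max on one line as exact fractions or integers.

d=80 v_max=10 a_max=4

a_max = 10/(5/2) = 4
d_a = ½·10·5/2 = 25/2; d_c = 10·11/2 = 55
d = 2·25/2 + 55 = 80
t_c = 11/2 > 0 → v_max = v_peak = 10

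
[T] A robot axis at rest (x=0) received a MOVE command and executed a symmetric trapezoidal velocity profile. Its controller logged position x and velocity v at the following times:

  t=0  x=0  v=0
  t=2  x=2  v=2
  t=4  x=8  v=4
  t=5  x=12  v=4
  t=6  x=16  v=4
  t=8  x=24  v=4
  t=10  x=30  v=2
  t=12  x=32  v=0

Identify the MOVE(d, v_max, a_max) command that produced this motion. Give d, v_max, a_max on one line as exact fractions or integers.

final state: t=12, x=32, v=0 → d = 32
a_max = (2−0)/(2−0) = 1
max v = 4 over t∈[4,8] → v_max = 4
check: 4·(4+4) = 32 ✓

d=32 v_max=4 a_max=1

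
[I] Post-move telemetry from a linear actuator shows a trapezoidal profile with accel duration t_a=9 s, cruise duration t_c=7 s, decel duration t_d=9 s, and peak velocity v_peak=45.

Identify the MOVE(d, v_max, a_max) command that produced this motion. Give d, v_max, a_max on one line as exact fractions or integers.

d=720 v_max=45 a_max=5

a_max = 45/9 = 5
d_a = ½·45·9 = 405/2; d_c = 45·7 = 315
d = 2·405/2 + 315 = 720
t_c = 7 > 0 so v_max = 45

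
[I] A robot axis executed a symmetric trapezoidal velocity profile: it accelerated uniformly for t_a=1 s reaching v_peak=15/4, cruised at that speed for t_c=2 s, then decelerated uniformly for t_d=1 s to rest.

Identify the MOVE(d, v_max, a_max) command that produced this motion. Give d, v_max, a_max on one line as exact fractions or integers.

a_max = (15/4)/1 = 15/4
d_a = ½·15/4·1 = 15/8; d_c = 15/4·2 = 15/2
d = 2·15/8 + 15/2 = 45/4
t_c = 2 > 0 → v_max = v_peak = 15/4

d=45/4 v_max=15/4 a_max=15/4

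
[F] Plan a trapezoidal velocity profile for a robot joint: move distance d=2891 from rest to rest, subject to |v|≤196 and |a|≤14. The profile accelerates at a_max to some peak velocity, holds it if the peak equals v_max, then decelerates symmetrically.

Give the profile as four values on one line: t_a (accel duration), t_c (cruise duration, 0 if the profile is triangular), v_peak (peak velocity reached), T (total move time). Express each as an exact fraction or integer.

t_a=14 t_c=3/4 v_peak=196 T=115/4

v_max²/a_max = 196²/14 = 2744
2891 ≥ 2744 ⇒ cruise phase
t_a = 196/14 = 14; v_peak = 196
d_cruise = 2891 − 2744 = 147; t_c = 147/196 = 3/4
T = 2·14 + 3/4 = 115/4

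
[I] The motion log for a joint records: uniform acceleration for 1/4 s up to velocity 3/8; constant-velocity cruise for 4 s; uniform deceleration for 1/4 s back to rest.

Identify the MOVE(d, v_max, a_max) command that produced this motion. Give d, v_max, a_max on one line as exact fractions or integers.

a_max = (3/8)/(1/4) = 3/2
d_a = ½·3/8·1/4 = 3/64; d_c = 3/8·4 = 3/2
d = 2·3/64 + 3/2 = 51/32
t_c = 4 > 0 so v_max = 3/8

d=51/32 v_max=3/8 a_max=3/2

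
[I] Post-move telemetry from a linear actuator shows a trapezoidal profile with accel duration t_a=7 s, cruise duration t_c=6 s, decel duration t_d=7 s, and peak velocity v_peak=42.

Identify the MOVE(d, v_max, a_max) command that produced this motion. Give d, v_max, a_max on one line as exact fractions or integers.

a_max = 42/7 = 6
d_a = ½·42·7 = 147; d_c = 42·6 = 252
d = 2·147 + 252 = 546
t_c = 6 > 0 → v_max = v_peak = 42

d=546 v_max=42 a_max=6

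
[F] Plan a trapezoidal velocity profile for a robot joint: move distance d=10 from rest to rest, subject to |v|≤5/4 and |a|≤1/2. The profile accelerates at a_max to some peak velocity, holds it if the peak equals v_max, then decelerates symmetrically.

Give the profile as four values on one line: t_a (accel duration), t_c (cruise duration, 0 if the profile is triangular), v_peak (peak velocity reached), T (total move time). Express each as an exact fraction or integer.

t_a=5/2 t_c=11/2 v_peak=5/4 T=21/2

v_max²/a_max = (5/4)²/(1/2) = 25/8
10 ≥ 25/8 so v_max reached
t_a = (5/4)/(1/2) = 5/2; v_peak = 5/4
d_cruise = 10 − 25/8 = 55/8; t_c = (55/8)/(5/4) = 11/2
T = 2·5/2 + 11/2 = 21/2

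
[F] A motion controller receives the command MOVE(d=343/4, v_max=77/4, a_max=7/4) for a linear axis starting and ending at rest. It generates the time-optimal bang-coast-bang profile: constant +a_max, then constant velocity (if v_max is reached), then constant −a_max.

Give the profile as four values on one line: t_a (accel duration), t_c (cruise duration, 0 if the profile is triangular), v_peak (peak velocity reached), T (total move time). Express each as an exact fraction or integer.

t_a=7 t_c=0 v_peak=49/4 T=14

(v_max)²/a_max = (77/4)²/(7/4) = 847/4
343/4 < 847/4 ⇒ no cruise
v_peak = √(343/4·7/4) = √(2401/16) = 49/4
t_a = (49/4)/(7/4) = 7; t_c = 0
T = 2·7 = 14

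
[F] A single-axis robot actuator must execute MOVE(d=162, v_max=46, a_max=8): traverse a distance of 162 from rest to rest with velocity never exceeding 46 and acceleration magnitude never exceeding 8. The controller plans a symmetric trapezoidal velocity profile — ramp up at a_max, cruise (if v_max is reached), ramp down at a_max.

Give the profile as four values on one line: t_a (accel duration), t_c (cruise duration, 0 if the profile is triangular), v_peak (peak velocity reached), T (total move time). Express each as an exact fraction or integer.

(v_max)²/a_max = 46²/8 = 529/2
162 < 529/2 → triangular
v_peak = √(162·8) = √1296 = 36
t_a = 36/8 = 9/2; t_c = 0
T = 2·9/2 = 9

t_a=9/2 t_c=0 v_peak=36 T=9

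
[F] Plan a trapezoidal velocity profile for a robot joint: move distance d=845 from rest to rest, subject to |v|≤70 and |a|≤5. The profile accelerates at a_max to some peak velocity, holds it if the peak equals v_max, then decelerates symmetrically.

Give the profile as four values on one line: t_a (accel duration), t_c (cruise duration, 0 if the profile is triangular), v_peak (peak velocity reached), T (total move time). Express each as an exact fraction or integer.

t_a=13 t_c=0 v_peak=65 T=26

vₘ²/aₘ = 70²/5 = 980
845 < 980 → triangular
v_peak = √(845·5) = √4225 = 65
t_a = 65/5 = 13; t_c = 0
T = 2·13 = 26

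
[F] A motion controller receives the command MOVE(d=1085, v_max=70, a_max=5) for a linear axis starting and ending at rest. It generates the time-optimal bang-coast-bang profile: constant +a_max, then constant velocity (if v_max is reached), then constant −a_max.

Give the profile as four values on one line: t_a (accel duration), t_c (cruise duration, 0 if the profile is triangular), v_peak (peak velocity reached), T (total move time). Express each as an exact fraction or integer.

v_max²/a_max = 70²/5 = 980
1085 ≥ 980 ⇒ cruise phase
t_a = 70/5 = 14; v_peak = 70
d_cruise = 1085 − 980 = 105; t_c = 105/70 = 3/2
T = 2·14 + 3/2 = 59/2

t_a=14 t_c=3/2 v_peak=70 T=59/2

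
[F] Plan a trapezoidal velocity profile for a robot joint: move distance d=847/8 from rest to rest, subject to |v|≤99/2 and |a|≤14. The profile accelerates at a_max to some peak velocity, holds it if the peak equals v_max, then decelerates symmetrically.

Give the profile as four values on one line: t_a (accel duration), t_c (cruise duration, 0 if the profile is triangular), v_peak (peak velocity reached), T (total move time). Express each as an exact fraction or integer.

v_max²/a_max = (99/2)²/14 = 9801/56
847/8 < 9801/56 so t_c = 0
v_peak = √(847/8·14) = √(5929/4) = 77/2
t_a = (77/2)/14 = 11/4; t_c = 0
T = 2·11/4 = 11/2

t_a=11/4 t_c=0 v_peak=77/2 T=11/2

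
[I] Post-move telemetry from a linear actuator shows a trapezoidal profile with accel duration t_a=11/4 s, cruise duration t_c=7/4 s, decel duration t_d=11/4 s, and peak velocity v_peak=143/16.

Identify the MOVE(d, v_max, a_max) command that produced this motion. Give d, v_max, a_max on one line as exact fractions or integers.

d=1287/32 v_max=143/16 a_max=13/4

a_max = (143/16)/(11/4) = 13/4
d_a = ½·143/16·11/4 = 1573/128; d_c = 143/16·7/4 = 1001/64
d = 2·1573/128 + 1001/64 = 1287/32
t_c = 7/4 > 0 ⇒ limit active, v_max = 143/16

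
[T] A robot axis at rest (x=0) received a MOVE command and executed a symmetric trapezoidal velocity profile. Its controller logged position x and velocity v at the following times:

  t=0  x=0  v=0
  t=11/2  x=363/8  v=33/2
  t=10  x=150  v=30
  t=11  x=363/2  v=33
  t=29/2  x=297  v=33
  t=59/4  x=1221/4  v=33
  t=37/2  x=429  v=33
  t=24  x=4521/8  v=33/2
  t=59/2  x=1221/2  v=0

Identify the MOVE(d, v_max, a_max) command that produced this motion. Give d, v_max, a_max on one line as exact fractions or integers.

final state: t=59/2, x=1221/2, v=0 → d = 1221/2
a_max = (33/2−0)/(11/2−0) = 3
max v = 33 over t∈[11,37/2] → v_max = 33
check: 33·(11+15/2) = 1221/2 ✓

d=1221/2 v_max=33 a_max=3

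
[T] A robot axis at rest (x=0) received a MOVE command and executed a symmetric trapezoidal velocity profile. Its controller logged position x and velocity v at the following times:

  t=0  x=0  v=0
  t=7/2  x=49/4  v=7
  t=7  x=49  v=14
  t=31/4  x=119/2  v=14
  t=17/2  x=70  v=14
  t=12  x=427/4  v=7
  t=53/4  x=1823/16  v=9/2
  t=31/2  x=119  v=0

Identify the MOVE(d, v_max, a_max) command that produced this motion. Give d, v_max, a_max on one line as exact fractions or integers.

d=119 v_max=14 a_max=2

final state: t=31/2, x=119, v=0 → d = 119
a_max = (7−0)/(7/2−0) = 2
max v = 14 over t∈[7,17/2] → v_max = 14
check: 14·(7+3/2) = 119 ✓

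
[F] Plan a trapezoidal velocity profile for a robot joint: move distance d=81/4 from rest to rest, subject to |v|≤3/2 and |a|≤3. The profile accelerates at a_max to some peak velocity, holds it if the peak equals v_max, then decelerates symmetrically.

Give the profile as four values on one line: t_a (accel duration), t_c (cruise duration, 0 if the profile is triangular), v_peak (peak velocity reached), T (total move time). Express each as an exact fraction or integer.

v_max²/a_max = (3/2)²/3 = 3/4
81/4 ≥ 3/4 so v_max reached
t_a = (3/2)/3 = 1/2; v_peak = 3/2
d_cruise = 81/4 − 3/4 = 39/2; t_c = (39/2)/(3/2) = 13
T = 2·1/2 + 13 = 14

t_a=1/2 t_c=13 v_peak=3/2 T=14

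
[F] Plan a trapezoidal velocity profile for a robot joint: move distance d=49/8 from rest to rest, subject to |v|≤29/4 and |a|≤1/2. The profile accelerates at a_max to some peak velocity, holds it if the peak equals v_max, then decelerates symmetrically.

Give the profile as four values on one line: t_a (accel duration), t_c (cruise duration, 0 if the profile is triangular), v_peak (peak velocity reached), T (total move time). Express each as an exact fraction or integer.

(v_max)²/a_max = (29/4)²/(1/2) = 841/8
49/8 < 841/8 → triangular
v_peak = √(49/8·1/2) = √(49/16) = 7/4
t_a = (7/4)/(1/2) = 7/2; t_c = 0
T = 2·7/2 = 7

t_a=7/2 t_c=0 v_peak=7/4 T=7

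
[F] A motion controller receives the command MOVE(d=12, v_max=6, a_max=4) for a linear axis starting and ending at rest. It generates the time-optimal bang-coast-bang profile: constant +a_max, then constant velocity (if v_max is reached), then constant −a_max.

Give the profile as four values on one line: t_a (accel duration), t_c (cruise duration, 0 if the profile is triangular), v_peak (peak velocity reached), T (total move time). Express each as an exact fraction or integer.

(v_max)²/a_max = 6²/4 = 9
12 ≥ 9 → trapezoidal
t_a = 6/4 = 3/2; v_peak = 6
d_cruise = 12 − 9 = 3; t_c = 3/6 = 1/2
T = 2·3/2 + 1/2 = 7/2

t_a=3/2 t_c=1/2 v_peak=6 T=7/2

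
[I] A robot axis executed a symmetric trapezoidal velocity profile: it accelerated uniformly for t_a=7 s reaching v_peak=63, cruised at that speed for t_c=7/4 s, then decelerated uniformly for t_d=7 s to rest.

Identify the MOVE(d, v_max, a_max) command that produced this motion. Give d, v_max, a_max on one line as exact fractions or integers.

a_max = 63/7 = 9
d_a = ½·63·7 = 441/2; d_c = 63·7/4 = 441/4
d = 2·441/2 + 441/4 = 2205/4
t_c = 7/4 > 0 ⇒ limit active, v_max = 63

d=2205/4 v_max=63 a_max=9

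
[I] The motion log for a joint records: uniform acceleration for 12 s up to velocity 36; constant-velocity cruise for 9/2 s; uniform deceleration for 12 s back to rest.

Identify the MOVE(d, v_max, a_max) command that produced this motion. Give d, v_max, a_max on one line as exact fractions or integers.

a_max = 36/12 = 3
d_a = ½·36·12 = 216; d_c = 36·9/2 = 162
d = 2·216 + 162 = 594
t_c = 9/2 > 0 ⇒ limit active, v_max = 36

d=594 v_max=36 a_max=3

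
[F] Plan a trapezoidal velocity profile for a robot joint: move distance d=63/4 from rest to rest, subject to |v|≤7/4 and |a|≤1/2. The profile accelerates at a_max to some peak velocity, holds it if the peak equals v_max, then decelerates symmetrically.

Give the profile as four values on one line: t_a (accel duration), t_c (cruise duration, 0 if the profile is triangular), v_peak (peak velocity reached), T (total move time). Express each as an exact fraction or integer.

vₘ²/aₘ = (7/4)²/(1/2) = 49/8
63/4 ≥ 49/8 ⇒ cruise phase
t_a = (7/4)/(1/2) = 7/2; v_peak = 7/4
d_cruise = 63/4 − 49/8 = 77/8; t_c = (77/8)/(7/4) = 11/2
T = 2·7/2 + 11/2 = 25/2

t_a=7/2 t_c=11/2 v_peak=7/4 T=25/2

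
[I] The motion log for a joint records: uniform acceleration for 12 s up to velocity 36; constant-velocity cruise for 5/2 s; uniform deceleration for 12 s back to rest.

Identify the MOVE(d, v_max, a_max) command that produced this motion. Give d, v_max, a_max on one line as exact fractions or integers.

d=522 v_max=36 a_max=3

a_max = 36/12 = 3
d_a = ½·36·12 = 216; d_c = 36·5/2 = 90
d = 2·216 + 90 = 522
t_c = 5/2 > 0 ⇒ limit active, v_max = 36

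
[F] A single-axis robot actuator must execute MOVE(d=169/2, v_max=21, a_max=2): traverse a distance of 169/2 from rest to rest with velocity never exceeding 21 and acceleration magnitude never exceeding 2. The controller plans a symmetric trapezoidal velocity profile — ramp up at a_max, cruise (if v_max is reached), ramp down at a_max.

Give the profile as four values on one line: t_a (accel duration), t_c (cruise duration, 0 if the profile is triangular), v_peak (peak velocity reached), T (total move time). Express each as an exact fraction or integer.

t_a=13/2 t_c=0 v_peak=13 T=13

v_max²/a_max = 21²/2 = 441/2
169/2 < 441/2 ⇒ no cruise
v_peak = √(169/2·2) = √169 = 13
t_a = 13/2; t_c = 0
T = 2·13/2 = 13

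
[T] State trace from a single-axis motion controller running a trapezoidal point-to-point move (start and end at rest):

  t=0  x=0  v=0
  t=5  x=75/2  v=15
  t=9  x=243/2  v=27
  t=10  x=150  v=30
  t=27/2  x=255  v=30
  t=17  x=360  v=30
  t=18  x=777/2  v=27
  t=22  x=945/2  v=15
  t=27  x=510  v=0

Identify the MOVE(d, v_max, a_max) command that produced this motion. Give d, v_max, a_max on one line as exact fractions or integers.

final state: t=27, x=510, v=0 → d = 510
a_max = (15−0)/(5−0) = 3
max v = 30 over t∈[10,17] → v_max = 30
check: 30·(10+7) = 510 ✓

d=510 v_max=30 a_max=3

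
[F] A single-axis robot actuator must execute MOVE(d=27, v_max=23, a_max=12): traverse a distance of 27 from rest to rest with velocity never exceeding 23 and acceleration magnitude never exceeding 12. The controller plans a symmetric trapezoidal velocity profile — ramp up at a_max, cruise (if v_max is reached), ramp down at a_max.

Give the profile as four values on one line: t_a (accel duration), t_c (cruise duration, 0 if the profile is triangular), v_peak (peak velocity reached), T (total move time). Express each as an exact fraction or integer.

t_a=3/2 t_c=0 v_peak=18 T=3

(v_max)²/a_max = 23²/12 = 529/12
27 < 529/12 → triangular
v_peak = √(27·12) = √324 = 18
t_a = 18/12 = 3/2; t_c = 0
T = 2·3/2 = 3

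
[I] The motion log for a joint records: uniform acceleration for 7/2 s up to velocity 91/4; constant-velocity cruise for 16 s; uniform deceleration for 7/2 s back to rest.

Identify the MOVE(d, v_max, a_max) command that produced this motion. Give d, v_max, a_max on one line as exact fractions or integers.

a_max = (91/4)/(7/2) = 13/2
d_a = ½·91/4·7/2 = 637/16; d_c = 91/4·16 = 364
d = 2·637/16 + 364 = 3549/8
t_c = 16 > 0 ⇒ limit active, v_max = 91/4

d=3549/8 v_max=91/4 a_max=13/2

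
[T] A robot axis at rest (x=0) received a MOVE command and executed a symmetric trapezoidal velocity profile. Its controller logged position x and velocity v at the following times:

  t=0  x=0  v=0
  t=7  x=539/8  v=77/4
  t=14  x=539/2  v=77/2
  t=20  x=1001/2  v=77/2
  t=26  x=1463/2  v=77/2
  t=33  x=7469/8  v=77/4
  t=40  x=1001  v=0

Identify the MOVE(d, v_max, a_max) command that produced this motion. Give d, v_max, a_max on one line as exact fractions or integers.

d=1001 v_max=77/2 a_max=11/4

final state: t=40, x=1001, v=0 → d = 1001
a_max = (77/4−0)/(7−0) = 11/4
max v = 77/2 over t∈[14,26] → v_max = 77/2
check: 77/2·(14+12) = 1001 ✓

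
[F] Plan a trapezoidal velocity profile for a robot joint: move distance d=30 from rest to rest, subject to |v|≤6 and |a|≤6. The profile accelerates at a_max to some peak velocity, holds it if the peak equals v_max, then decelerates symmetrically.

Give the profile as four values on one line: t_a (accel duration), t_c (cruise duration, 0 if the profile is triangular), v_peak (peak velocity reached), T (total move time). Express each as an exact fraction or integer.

t_a=1 t_c=4 v_peak=6 T=6

(v_max)²/a_max = 6²/6 = 6
30 ≥ 6 → trapezoidal
t_a = 6/6 = 1; v_peak = 6
d_cruise = 30 − 6 = 24; t_c = 24/6 = 4
T = 2·1 + 4 = 6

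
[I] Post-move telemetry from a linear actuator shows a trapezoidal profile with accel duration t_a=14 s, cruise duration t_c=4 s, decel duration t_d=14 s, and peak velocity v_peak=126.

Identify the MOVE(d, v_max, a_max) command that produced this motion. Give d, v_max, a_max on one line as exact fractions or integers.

d=2268 v_max=126 a_max=9

a_max = 126/14 = 9
d_a = ½·126·14 = 882; d_c = 126·4 = 504
d = 2·882 + 504 = 2268
t_c = 4 > 0 ⇒ limit active, v_max = 126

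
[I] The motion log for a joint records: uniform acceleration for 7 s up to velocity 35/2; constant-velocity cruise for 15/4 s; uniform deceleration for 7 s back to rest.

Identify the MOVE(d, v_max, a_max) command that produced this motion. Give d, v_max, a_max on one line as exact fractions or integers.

a_max = (35/2)/7 = 5/2
d_a = ½·35/2·7 = 245/4; d_c = 35/2·15/4 = 525/8
d = 2·245/4 + 525/8 = 1505/8
t_c = 15/4 > 0 ⇒ limit active, v_max = 35/2

d=1505/8 v_max=35/2 a_max=5/2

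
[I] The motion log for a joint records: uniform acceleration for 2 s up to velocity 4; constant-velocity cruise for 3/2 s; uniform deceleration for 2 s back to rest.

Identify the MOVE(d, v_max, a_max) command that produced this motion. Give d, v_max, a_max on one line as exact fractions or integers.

a_max = 4/2 = 2
d_a = ½·4·2 = 4; d_c = 4·3/2 = 6
d = 2·4 + 6 = 14
t_c = 3/2 > 0 → v_max = v_peak = 4

d=14 v_max=4 a_max=2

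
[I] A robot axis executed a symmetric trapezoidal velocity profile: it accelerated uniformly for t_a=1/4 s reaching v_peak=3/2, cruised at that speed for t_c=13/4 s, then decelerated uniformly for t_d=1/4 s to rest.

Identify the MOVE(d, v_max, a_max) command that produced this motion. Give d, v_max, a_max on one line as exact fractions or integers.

a_max = (3/2)/(1/4) = 6
d_a = ½·3/2·1/4 = 3/16; d_c = 3/2·13/4 = 39/8
d = 2·3/16 + 39/8 = 21/4
t_c = 13/4 > 0 so v_max = 3/2

d=21/4 v_max=3/2 a_max=6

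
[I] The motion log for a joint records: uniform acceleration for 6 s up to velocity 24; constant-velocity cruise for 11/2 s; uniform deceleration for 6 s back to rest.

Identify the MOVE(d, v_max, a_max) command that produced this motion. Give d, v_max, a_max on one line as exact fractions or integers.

a_max = 24/6 = 4
d_a = ½·24·6 = 72; d_c = 24·11/2 = 132
d = 2·72 + 132 = 276
t_c = 11/2 > 0 so v_max = 24

d=276 v_max=24 a_max=4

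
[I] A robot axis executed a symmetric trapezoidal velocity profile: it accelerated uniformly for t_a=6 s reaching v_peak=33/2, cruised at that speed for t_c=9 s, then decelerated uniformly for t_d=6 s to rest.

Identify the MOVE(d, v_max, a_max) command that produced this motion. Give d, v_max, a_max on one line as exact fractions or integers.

d=495/2 v_max=33/2 a_max=11/4

a_max = (33/2)/6 = 11/4
d_a = ½·33/2·6 = 99/2; d_c = 33/2·9 = 297/2
d = 2·99/2 + 297/2 = 495/2
t_c = 9 > 0 ⇒ limit active, v_max = 33/2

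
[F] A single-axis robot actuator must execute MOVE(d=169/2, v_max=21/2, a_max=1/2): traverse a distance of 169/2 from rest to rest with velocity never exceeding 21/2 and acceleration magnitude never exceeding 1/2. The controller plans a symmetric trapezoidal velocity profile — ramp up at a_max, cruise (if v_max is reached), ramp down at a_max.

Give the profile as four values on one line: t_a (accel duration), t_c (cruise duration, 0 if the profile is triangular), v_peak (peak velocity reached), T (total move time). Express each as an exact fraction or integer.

t_a=13 t_c=0 v_peak=13/2 T=26

v_max²/a_max = (21/2)²/(1/2) = 441/2
169/2 < 441/2 → triangular
v_peak = √(169/2·1/2) = √(169/4) = 13/2
t_a = (13/2)/(1/2) = 13; t_c = 0
T = 2·13 = 26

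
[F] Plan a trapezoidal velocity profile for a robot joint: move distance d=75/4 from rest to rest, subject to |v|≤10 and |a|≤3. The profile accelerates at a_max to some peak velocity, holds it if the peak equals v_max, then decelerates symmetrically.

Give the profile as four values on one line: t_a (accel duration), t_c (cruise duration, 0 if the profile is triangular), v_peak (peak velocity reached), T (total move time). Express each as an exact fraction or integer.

(v_max)²/a_max = 10²/3 = 100/3
75/4 < 100/3 → triangular
v_peak = √(75/4·3) = √(225/4) = 15/2
t_a = (15/2)/3 = 5/2; t_c = 0
T = 2·5/2 = 5

t_a=5/2 t_c=0 v_peak=15/2 T=5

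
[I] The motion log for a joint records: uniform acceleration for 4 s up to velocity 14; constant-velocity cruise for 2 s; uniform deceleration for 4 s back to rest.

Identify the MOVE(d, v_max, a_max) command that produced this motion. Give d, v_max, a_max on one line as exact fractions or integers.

a_max = 14/4 = 7/2
d_a = ½·14·4 = 28; d_c = 14·2 = 28
d = 2·28 + 28 = 84
t_c = 2 > 0 so v_max = 14

d=84 v_max=14 a_max=7/2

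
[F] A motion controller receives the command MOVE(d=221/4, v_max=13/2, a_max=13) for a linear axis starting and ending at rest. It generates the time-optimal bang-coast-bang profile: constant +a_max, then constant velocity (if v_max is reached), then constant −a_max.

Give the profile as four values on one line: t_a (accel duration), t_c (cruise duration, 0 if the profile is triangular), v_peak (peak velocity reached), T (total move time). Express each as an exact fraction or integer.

t_a=1/2 t_c=8 v_peak=13/2 T=9

vₘ²/aₘ = (13/2)²/13 = 13/4
221/4 ≥ 13/4 ⇒ cruise phase
t_a = (13/2)/13 = 1/2; v_peak = 13/2
d_cruise = 221/4 − 13/4 = 52; t_c = 52/(13/2) = 8
T = 2·1/2 + 8 = 9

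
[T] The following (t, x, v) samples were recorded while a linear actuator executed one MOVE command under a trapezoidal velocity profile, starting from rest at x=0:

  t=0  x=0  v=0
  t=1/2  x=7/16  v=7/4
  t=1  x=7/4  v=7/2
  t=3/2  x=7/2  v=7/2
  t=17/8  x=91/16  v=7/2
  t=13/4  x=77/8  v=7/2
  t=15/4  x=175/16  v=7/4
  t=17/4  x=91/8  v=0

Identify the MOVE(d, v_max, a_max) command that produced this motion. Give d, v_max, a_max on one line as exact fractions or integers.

final state: t=17/4, x=91/8, v=0 → d = 91/8
a_max = (7/4−0)/(1/2−0) = 7/2
max v = 7/2 over t∈[1,13/4] → v_max = 7/2
check: 7/2·(1+9/4) = 91/8 ✓

d=91/8 v_max=7/2 a_max=7/2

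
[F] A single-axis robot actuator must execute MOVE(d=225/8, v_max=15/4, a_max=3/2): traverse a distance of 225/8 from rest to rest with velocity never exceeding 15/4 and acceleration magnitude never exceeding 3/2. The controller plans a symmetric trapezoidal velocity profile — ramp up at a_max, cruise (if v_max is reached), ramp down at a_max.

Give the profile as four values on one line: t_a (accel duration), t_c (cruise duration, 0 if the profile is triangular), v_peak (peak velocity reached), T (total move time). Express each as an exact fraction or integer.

t_a=5/2 t_c=5 v_peak=15/4 T=10

(v_max)²/a_max = (15/4)²/(3/2) = 75/8
225/8 ≥ 75/8 so v_max reached
t_a = (15/4)/(3/2) = 5/2; v_peak = 15/4
d_cruise = 225/8 − 75/8 = 75/4; t_c = (75/4)/(15/4) = 5
T = 2·5/2 + 5 = 10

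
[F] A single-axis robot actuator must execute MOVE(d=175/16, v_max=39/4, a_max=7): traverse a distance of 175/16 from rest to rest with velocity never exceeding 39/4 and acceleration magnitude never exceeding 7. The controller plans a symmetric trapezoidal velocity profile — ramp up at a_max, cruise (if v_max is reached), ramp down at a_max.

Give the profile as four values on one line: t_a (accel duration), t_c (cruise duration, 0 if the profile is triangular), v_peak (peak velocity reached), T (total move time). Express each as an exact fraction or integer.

(v_max)²/a_max = (39/4)²/7 = 1521/112
175/16 < 1521/112 so t_c = 0
v_peak = √(175/16·7) = √(1225/16) = 35/4
t_a = (35/4)/7 = 5/4; t_c = 0
T = 2·5/4 = 5/2

t_a=5/4 t_c=0 v_peak=35/4 T=5/2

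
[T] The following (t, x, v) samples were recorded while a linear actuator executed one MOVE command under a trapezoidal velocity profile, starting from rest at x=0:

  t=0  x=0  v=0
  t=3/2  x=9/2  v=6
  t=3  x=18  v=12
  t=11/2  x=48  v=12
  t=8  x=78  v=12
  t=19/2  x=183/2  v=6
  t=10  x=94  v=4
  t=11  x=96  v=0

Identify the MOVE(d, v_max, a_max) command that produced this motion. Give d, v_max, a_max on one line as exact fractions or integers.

final state: t=11, x=96, v=0 → d = 96
a_max = (6−0)/(3/2−0) = 4
max v = 12 over t∈[3,8] → v_max = 12
check: 12·(3+5) = 96 ✓

d=96 v_max=12 a_max=4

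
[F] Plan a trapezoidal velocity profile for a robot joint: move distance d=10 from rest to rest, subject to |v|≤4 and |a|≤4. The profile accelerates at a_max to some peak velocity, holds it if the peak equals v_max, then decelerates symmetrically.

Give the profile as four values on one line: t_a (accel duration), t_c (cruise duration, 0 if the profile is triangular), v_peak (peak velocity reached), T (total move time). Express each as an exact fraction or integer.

(v_max)²/a_max = 4²/4 = 4
10 ≥ 4 ⇒ cruise phase
t_a = 4/4 = 1; v_peak = 4
d_cruise = 10 − 4 = 6; t_c = 6/4 = 3/2
T = 2·1 + 3/2 = 7/2

t_a=1 t_c=3/2 v_peak=4 T=7/2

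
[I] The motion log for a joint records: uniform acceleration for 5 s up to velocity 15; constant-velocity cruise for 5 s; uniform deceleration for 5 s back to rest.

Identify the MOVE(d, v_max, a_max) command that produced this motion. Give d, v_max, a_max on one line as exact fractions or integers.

a_max = 15/5 = 3
d_a = ½·15·5 = 75/2; d_c = 15·5 = 75
d = 2·75/2 + 75 = 150
t_c = 5 > 0 → v_max = v_peak = 15

d=150 v_max=15 a_max=3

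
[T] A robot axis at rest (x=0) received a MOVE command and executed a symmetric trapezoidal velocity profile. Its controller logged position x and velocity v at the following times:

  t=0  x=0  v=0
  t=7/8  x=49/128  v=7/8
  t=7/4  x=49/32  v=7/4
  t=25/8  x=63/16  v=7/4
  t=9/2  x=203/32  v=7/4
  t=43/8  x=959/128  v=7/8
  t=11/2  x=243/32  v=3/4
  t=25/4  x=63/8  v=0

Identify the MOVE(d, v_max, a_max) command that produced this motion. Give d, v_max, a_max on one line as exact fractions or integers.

final state: t=25/4, x=63/8, v=0 → d = 63/8
a_max = (7/8−0)/(7/8−0) = 1
max v = 7/4 over t∈[7/4,9/2] → v_max = 7/4
check: 7/4·(7/4+11/4) = 63/8 ✓

d=63/8 v_max=7/4 a_max=1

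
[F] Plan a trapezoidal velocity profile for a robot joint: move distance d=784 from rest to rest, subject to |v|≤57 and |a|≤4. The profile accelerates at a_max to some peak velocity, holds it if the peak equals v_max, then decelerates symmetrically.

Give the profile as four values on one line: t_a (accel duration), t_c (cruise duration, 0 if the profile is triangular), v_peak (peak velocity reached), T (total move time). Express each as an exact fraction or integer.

vₘ²/aₘ = 57²/4 = 3249/4
784 < 3249/4 so t_c = 0
v_peak = √(784·4) = √3136 = 56
t_a = 56/4 = 14; t_c = 0
T = 2·14 = 28

t_a=14 t_c=0 v_peak=56 T=28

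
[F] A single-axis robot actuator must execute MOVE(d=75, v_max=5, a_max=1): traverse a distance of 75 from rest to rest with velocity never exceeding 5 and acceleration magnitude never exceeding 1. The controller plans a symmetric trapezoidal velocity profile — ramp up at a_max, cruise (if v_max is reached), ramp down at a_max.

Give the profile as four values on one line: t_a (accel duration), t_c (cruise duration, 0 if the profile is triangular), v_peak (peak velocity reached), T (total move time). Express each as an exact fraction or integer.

t_a=5 t_c=10 v_peak=5 T=20

(v_max)²/a_max = 5²/1 = 25
75 ≥ 25 ⇒ cruise phase
t_a = 5/1 = 5; v_peak = 5
d_cruise = 75 − 25 = 50; t_c = 50/5 = 10
T = 2·5 + 10 = 20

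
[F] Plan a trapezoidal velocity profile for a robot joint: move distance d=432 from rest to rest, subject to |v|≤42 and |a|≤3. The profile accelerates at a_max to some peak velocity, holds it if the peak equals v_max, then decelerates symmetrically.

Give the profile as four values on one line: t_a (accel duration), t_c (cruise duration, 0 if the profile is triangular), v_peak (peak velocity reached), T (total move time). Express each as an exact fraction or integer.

vₘ²/aₘ = 42²/3 = 588
432 < 588 ⇒ no cruise
v_peak = √(432·3) = √1296 = 36
t_a = 36/3 = 12; t_c = 0
T = 2·12 = 24

t_a=12 t_c=0 v_peak=36 T=24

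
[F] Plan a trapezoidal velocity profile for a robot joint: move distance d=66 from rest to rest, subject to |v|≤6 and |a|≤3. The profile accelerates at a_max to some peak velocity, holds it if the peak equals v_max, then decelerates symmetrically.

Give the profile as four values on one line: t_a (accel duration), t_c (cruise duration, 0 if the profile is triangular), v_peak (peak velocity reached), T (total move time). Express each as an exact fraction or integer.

t_a=2 t_c=9 v_peak=6 T=13

v_max²/a_max = 6²/3 = 12
66 ≥ 12 so v_max reached
t_a = 6/3 = 2; v_peak = 6
d_cruise = 66 − 12 = 54; t_c = 54/6 = 9
T = 2·2 + 9 = 13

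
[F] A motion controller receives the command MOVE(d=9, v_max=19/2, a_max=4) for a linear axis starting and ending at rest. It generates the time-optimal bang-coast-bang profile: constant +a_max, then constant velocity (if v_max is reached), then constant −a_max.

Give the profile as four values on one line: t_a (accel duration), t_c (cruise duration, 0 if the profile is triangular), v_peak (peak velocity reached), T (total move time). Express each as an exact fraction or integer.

t_a=3/2 t_c=0 v_peak=6 T=3

v_max²/a_max = (19/2)²/4 = 361/16
9 < 361/16 → triangular
v_peak = √(9·4) = √36 = 6
t_a = 6/4 = 3/2; t_c = 0
T = 2·3/2 = 3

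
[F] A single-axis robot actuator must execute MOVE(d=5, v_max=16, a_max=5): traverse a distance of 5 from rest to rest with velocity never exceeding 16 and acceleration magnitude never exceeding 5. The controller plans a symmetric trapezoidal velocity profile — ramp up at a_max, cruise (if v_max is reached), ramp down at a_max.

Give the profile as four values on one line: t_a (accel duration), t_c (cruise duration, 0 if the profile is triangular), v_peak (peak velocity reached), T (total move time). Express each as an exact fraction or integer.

t_a=1 t_c=0 v_peak=5 T=2

(v_max)²/a_max = 16²/5 = 256/5
5 < 256/5 → triangular
v_peak = √(5·5) = √25 = 5
t_a = 5/5 = 1; t_c = 0
T = 2·1 = 2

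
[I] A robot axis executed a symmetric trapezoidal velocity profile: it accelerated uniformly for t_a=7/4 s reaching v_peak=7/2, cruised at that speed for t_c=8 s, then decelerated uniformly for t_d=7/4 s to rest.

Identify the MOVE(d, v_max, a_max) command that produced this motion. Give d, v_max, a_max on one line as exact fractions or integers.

a_max = (7/2)/(7/4) = 2
d_a = ½·7/2·7/4 = 49/16; d_c = 7/2·8 = 28
d = 2·49/16 + 28 = 273/8
t_c = 8 > 0 so v_max = 7/2

d=273/8 v_max=7/2 a_max=2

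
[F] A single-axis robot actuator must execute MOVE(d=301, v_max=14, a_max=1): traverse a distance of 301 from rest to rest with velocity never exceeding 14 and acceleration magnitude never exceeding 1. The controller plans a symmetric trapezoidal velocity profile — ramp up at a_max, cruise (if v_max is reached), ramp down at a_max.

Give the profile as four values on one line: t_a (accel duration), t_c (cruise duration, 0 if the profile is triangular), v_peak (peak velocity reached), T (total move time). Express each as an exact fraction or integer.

(v_max)²/a_max = 14²/1 = 196
301 ≥ 196 → trapezoidal
t_a = 14/1 = 14; v_peak = 14
d_cruise = 301 − 196 = 105; t_c = 105/14 = 15/2
T = 2·14 + 15/2 = 71/2

t_a=14 t_c=15/2 v_peak=14 T=71/2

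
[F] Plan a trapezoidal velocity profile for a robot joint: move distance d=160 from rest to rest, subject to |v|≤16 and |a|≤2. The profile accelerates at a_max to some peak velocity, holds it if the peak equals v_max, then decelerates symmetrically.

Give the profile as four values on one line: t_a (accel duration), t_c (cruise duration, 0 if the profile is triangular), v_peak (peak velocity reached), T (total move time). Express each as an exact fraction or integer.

vₘ²/aₘ = 16²/2 = 128
160 ≥ 128 → trapezoidal
t_a = 16/2 = 8; v_peak = 16
d_cruise = 160 − 128 = 32; t_c = 32/16 = 2
T = 2·8 + 2 = 18

t_a=8 t_c=2 v_peak=16 T=18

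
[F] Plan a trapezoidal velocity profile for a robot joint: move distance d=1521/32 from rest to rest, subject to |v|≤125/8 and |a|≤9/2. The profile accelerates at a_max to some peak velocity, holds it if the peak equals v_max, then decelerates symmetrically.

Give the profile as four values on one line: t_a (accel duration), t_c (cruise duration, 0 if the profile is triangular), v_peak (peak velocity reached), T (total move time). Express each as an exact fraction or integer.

vₘ²/aₘ = (125/8)²/(9/2) = 15625/288
1521/32 < 15625/288 so t_c = 0
v_peak = √(1521/32·9/2) = √(13689/64) = 117/8
t_a = (117/8)/(9/2) = 13/4; t_c = 0
T = 2·13/4 = 13/2

t_a=13/4 t_c=0 v_peak=117/8 T=13/2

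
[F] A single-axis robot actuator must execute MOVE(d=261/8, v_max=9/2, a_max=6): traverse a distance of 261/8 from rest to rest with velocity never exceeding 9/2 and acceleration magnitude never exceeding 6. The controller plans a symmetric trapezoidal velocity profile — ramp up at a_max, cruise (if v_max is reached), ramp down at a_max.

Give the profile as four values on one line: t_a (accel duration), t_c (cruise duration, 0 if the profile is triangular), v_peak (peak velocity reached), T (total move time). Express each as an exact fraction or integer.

t_a=3/4 t_c=13/2 v_peak=9/2 T=8

(v_max)²/a_max = (9/2)²/6 = 27/8
261/8 ≥ 27/8 so v_max reached
t_a = (9/2)/6 = 3/4; v_peak = 9/2
d_cruise = 261/8 − 27/8 = 117/4; t_c = (117/4)/(9/2) = 13/2
T = 2·3/4 + 13/2 = 8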